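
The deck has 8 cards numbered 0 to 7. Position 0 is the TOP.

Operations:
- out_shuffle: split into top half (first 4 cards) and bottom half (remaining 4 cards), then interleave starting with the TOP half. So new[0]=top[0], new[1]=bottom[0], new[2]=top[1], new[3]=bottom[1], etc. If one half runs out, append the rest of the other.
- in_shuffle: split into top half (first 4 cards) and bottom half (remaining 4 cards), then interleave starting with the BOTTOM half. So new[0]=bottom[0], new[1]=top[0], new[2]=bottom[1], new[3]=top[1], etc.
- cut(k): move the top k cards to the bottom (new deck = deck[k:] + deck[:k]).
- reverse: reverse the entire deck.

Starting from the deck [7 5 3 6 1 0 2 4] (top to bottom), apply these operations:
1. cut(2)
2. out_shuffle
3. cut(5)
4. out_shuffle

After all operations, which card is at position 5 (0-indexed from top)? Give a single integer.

After op 1 (cut(2)): [3 6 1 0 2 4 7 5]
After op 2 (out_shuffle): [3 2 6 4 1 7 0 5]
After op 3 (cut(5)): [7 0 5 3 2 6 4 1]
After op 4 (out_shuffle): [7 2 0 6 5 4 3 1]
Position 5: card 4.

Answer: 4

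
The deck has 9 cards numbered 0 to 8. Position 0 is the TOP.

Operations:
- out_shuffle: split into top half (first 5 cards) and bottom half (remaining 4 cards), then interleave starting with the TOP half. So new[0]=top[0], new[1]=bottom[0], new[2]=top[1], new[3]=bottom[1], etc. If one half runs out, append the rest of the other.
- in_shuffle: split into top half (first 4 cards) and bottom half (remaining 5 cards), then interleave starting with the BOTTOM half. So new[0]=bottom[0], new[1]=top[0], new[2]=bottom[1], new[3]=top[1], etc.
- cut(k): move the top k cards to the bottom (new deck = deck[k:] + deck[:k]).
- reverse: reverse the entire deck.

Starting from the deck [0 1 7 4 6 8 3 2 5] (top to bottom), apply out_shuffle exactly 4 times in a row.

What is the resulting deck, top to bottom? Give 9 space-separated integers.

Answer: 0 6 5 4 2 7 3 1 8

Derivation:
After op 1 (out_shuffle): [0 8 1 3 7 2 4 5 6]
After op 2 (out_shuffle): [0 2 8 4 1 5 3 6 7]
After op 3 (out_shuffle): [0 5 2 3 8 6 4 7 1]
After op 4 (out_shuffle): [0 6 5 4 2 7 3 1 8]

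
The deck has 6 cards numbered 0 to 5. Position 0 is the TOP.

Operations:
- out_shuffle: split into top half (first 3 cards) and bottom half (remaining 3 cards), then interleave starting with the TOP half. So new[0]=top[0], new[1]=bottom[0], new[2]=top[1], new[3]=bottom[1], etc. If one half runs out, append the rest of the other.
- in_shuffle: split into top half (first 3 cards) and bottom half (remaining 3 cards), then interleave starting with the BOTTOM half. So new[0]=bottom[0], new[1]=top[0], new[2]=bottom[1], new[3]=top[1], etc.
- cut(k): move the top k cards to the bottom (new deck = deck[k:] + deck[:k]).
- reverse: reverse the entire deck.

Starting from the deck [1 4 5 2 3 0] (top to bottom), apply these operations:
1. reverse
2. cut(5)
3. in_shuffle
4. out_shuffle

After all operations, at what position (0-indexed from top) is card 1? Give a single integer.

After op 1 (reverse): [0 3 2 5 4 1]
After op 2 (cut(5)): [1 0 3 2 5 4]
After op 3 (in_shuffle): [2 1 5 0 4 3]
After op 4 (out_shuffle): [2 0 1 4 5 3]
Card 1 is at position 2.

Answer: 2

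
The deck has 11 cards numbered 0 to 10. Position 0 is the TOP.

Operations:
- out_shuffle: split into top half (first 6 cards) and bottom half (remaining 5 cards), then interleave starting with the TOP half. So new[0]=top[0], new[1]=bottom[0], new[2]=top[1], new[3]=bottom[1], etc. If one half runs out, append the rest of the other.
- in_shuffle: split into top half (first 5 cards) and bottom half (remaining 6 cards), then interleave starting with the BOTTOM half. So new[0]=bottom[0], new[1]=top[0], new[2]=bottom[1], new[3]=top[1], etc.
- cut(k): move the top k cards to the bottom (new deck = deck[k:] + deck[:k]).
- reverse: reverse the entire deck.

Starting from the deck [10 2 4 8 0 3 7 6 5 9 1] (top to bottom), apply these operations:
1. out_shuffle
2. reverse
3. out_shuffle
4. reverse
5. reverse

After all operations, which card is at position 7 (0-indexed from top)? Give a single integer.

Answer: 7

Derivation:
After op 1 (out_shuffle): [10 7 2 6 4 5 8 9 0 1 3]
After op 2 (reverse): [3 1 0 9 8 5 4 6 2 7 10]
After op 3 (out_shuffle): [3 4 1 6 0 2 9 7 8 10 5]
After op 4 (reverse): [5 10 8 7 9 2 0 6 1 4 3]
After op 5 (reverse): [3 4 1 6 0 2 9 7 8 10 5]
Position 7: card 7.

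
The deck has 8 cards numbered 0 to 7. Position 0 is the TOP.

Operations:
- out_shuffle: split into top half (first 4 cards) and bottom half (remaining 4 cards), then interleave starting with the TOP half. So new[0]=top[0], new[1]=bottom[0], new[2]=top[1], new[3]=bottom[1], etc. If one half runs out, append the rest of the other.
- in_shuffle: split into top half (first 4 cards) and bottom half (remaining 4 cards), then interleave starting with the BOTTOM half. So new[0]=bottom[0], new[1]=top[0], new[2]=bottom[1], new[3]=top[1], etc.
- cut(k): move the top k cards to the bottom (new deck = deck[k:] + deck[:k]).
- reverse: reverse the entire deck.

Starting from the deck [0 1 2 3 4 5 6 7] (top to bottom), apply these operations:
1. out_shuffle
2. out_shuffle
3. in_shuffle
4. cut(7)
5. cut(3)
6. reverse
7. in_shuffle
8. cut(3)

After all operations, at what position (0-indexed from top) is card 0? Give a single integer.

After op 1 (out_shuffle): [0 4 1 5 2 6 3 7]
After op 2 (out_shuffle): [0 2 4 6 1 3 5 7]
After op 3 (in_shuffle): [1 0 3 2 5 4 7 6]
After op 4 (cut(7)): [6 1 0 3 2 5 4 7]
After op 5 (cut(3)): [3 2 5 4 7 6 1 0]
After op 6 (reverse): [0 1 6 7 4 5 2 3]
After op 7 (in_shuffle): [4 0 5 1 2 6 3 7]
After op 8 (cut(3)): [1 2 6 3 7 4 0 5]
Card 0 is at position 6.

Answer: 6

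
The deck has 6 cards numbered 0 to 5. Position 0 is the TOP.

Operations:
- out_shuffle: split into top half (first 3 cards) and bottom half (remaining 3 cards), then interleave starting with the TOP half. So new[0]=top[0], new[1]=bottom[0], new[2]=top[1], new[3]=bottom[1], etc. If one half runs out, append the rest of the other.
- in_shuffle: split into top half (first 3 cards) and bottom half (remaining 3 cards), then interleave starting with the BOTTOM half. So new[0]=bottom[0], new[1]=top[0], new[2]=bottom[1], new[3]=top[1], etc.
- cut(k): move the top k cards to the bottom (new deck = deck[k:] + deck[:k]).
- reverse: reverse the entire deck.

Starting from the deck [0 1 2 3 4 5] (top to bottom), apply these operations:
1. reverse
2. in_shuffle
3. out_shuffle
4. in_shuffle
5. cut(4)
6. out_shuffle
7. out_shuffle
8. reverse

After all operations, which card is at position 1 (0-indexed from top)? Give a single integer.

Answer: 5

Derivation:
After op 1 (reverse): [5 4 3 2 1 0]
After op 2 (in_shuffle): [2 5 1 4 0 3]
After op 3 (out_shuffle): [2 4 5 0 1 3]
After op 4 (in_shuffle): [0 2 1 4 3 5]
After op 5 (cut(4)): [3 5 0 2 1 4]
After op 6 (out_shuffle): [3 2 5 1 0 4]
After op 7 (out_shuffle): [3 1 2 0 5 4]
After op 8 (reverse): [4 5 0 2 1 3]
Position 1: card 5.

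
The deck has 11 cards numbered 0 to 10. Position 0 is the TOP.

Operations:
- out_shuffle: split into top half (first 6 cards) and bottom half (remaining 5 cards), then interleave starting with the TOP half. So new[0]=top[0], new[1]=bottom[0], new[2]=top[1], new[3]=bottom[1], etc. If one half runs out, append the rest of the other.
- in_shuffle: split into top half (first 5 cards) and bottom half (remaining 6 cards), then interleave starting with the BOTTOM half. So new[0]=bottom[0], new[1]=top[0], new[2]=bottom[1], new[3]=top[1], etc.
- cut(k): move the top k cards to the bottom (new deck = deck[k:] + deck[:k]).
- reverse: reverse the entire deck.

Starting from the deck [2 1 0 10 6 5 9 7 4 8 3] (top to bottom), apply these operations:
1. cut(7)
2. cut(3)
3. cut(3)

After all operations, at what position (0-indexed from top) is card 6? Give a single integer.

After op 1 (cut(7)): [7 4 8 3 2 1 0 10 6 5 9]
After op 2 (cut(3)): [3 2 1 0 10 6 5 9 7 4 8]
After op 3 (cut(3)): [0 10 6 5 9 7 4 8 3 2 1]
Card 6 is at position 2.

Answer: 2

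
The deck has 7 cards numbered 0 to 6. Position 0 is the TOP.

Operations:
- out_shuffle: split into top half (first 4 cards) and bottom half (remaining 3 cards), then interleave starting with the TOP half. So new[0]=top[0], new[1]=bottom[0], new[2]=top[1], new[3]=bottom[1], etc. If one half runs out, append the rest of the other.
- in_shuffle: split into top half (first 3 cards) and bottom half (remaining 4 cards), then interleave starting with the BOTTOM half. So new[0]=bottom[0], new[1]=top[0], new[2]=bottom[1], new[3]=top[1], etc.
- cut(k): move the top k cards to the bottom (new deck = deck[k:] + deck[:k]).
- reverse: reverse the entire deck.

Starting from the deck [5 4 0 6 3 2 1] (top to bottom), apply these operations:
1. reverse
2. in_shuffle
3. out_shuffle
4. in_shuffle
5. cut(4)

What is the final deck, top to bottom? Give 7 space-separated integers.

Answer: 5 1 2 3 6 0 4

Derivation:
After op 1 (reverse): [1 2 3 6 0 4 5]
After op 2 (in_shuffle): [6 1 0 2 4 3 5]
After op 3 (out_shuffle): [6 4 1 3 0 5 2]
After op 4 (in_shuffle): [3 6 0 4 5 1 2]
After op 5 (cut(4)): [5 1 2 3 6 0 4]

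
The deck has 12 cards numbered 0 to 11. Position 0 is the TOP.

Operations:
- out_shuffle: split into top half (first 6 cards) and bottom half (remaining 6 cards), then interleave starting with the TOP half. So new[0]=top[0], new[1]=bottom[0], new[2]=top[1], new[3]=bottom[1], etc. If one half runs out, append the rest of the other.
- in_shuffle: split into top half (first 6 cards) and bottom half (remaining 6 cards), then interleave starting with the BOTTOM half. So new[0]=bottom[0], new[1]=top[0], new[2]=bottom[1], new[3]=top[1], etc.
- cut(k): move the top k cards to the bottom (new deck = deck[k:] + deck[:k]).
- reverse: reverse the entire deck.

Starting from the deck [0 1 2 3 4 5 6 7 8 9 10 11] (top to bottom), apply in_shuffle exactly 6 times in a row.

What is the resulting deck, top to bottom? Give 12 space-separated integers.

Answer: 11 10 9 8 7 6 5 4 3 2 1 0

Derivation:
After op 1 (in_shuffle): [6 0 7 1 8 2 9 3 10 4 11 5]
After op 2 (in_shuffle): [9 6 3 0 10 7 4 1 11 8 5 2]
After op 3 (in_shuffle): [4 9 1 6 11 3 8 0 5 10 2 7]
After op 4 (in_shuffle): [8 4 0 9 5 1 10 6 2 11 7 3]
After op 5 (in_shuffle): [10 8 6 4 2 0 11 9 7 5 3 1]
After op 6 (in_shuffle): [11 10 9 8 7 6 5 4 3 2 1 0]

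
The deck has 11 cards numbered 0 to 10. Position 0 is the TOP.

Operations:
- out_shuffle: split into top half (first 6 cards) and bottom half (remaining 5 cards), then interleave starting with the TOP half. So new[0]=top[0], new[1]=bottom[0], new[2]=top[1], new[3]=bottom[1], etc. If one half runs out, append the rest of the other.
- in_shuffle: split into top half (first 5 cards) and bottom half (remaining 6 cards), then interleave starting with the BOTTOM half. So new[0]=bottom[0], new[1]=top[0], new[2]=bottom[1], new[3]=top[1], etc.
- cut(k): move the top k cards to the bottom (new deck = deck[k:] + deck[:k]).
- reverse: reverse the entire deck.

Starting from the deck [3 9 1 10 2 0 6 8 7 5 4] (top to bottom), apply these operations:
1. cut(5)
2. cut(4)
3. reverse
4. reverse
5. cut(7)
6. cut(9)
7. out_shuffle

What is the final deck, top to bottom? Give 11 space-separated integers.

After op 1 (cut(5)): [0 6 8 7 5 4 3 9 1 10 2]
After op 2 (cut(4)): [5 4 3 9 1 10 2 0 6 8 7]
After op 3 (reverse): [7 8 6 0 2 10 1 9 3 4 5]
After op 4 (reverse): [5 4 3 9 1 10 2 0 6 8 7]
After op 5 (cut(7)): [0 6 8 7 5 4 3 9 1 10 2]
After op 6 (cut(9)): [10 2 0 6 8 7 5 4 3 9 1]
After op 7 (out_shuffle): [10 5 2 4 0 3 6 9 8 1 7]

Answer: 10 5 2 4 0 3 6 9 8 1 7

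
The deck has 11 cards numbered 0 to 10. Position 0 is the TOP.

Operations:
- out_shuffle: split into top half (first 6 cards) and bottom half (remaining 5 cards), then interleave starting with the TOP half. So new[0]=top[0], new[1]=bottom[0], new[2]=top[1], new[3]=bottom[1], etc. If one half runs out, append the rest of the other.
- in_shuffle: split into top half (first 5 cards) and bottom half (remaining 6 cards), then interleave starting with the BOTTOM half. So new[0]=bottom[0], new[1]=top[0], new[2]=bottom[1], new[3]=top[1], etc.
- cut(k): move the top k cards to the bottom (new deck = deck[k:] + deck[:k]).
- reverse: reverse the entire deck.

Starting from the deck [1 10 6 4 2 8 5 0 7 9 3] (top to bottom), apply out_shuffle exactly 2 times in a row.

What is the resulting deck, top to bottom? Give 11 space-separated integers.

After op 1 (out_shuffle): [1 5 10 0 6 7 4 9 2 3 8]
After op 2 (out_shuffle): [1 4 5 9 10 2 0 3 6 8 7]

Answer: 1 4 5 9 10 2 0 3 6 8 7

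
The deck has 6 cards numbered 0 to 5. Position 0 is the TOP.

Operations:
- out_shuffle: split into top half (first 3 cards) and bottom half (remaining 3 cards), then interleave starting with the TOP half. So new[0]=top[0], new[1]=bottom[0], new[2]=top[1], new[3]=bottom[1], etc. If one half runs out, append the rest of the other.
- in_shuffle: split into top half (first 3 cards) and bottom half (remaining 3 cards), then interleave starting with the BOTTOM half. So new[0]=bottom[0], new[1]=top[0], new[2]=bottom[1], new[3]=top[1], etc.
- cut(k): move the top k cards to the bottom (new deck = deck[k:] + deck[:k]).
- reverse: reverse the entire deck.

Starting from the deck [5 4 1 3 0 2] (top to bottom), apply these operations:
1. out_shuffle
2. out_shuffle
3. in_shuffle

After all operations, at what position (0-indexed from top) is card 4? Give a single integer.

After op 1 (out_shuffle): [5 3 4 0 1 2]
After op 2 (out_shuffle): [5 0 3 1 4 2]
After op 3 (in_shuffle): [1 5 4 0 2 3]
Card 4 is at position 2.

Answer: 2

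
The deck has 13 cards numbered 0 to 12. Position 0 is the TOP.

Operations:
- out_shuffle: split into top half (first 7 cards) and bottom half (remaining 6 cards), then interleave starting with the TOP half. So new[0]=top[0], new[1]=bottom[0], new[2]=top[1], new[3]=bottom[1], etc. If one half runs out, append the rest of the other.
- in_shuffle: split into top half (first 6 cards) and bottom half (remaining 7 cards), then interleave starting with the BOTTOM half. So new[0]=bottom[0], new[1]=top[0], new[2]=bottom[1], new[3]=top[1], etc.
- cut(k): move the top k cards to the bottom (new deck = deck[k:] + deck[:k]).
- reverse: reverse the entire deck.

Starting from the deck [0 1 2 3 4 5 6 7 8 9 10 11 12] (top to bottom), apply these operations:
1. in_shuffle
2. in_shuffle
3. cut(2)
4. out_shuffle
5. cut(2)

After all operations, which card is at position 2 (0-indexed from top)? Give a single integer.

Answer: 10

Derivation:
After op 1 (in_shuffle): [6 0 7 1 8 2 9 3 10 4 11 5 12]
After op 2 (in_shuffle): [9 6 3 0 10 7 4 1 11 8 5 2 12]
After op 3 (cut(2)): [3 0 10 7 4 1 11 8 5 2 12 9 6]
After op 4 (out_shuffle): [3 8 0 5 10 2 7 12 4 9 1 6 11]
After op 5 (cut(2)): [0 5 10 2 7 12 4 9 1 6 11 3 8]
Position 2: card 10.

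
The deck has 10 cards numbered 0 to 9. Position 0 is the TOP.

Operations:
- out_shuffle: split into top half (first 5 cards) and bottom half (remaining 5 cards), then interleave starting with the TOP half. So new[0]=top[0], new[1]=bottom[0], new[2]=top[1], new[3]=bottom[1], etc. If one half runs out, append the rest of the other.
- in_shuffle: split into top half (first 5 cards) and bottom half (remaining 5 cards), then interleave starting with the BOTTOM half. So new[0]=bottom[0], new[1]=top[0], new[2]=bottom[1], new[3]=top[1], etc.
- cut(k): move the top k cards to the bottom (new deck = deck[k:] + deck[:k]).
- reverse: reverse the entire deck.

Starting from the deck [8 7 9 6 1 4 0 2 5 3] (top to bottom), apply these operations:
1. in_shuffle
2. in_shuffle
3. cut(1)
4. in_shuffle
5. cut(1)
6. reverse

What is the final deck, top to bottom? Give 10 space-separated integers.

Answer: 3 0 9 6 2 8 1 5 7 4

Derivation:
After op 1 (in_shuffle): [4 8 0 7 2 9 5 6 3 1]
After op 2 (in_shuffle): [9 4 5 8 6 0 3 7 1 2]
After op 3 (cut(1)): [4 5 8 6 0 3 7 1 2 9]
After op 4 (in_shuffle): [3 4 7 5 1 8 2 6 9 0]
After op 5 (cut(1)): [4 7 5 1 8 2 6 9 0 3]
After op 6 (reverse): [3 0 9 6 2 8 1 5 7 4]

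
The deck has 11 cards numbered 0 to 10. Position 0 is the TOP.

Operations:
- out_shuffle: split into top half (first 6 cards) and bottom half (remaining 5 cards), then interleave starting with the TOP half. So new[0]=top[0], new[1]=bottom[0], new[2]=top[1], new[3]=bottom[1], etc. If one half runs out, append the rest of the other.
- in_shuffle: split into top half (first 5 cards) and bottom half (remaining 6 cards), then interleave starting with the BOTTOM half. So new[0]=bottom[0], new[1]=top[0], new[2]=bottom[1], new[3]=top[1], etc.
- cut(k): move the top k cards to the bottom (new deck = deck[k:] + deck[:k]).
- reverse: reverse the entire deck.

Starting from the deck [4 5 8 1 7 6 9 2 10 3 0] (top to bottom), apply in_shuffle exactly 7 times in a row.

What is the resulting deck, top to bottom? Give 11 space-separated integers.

After op 1 (in_shuffle): [6 4 9 5 2 8 10 1 3 7 0]
After op 2 (in_shuffle): [8 6 10 4 1 9 3 5 7 2 0]
After op 3 (in_shuffle): [9 8 3 6 5 10 7 4 2 1 0]
After op 4 (in_shuffle): [10 9 7 8 4 3 2 6 1 5 0]
After op 5 (in_shuffle): [3 10 2 9 6 7 1 8 5 4 0]
After op 6 (in_shuffle): [7 3 1 10 8 2 5 9 4 6 0]
After op 7 (in_shuffle): [2 7 5 3 9 1 4 10 6 8 0]

Answer: 2 7 5 3 9 1 4 10 6 8 0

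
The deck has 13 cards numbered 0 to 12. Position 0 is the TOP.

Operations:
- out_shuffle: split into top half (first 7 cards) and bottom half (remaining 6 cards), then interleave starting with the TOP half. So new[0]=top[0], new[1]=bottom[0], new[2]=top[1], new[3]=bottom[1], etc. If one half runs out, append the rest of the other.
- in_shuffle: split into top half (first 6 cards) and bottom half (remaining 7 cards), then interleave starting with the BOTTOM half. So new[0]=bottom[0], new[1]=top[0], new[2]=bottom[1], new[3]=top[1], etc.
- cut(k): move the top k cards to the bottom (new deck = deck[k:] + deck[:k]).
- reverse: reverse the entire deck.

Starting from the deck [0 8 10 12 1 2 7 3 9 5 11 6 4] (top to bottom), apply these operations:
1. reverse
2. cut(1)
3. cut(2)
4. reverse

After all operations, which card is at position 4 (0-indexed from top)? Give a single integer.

After op 1 (reverse): [4 6 11 5 9 3 7 2 1 12 10 8 0]
After op 2 (cut(1)): [6 11 5 9 3 7 2 1 12 10 8 0 4]
After op 3 (cut(2)): [5 9 3 7 2 1 12 10 8 0 4 6 11]
After op 4 (reverse): [11 6 4 0 8 10 12 1 2 7 3 9 5]
Position 4: card 8.

Answer: 8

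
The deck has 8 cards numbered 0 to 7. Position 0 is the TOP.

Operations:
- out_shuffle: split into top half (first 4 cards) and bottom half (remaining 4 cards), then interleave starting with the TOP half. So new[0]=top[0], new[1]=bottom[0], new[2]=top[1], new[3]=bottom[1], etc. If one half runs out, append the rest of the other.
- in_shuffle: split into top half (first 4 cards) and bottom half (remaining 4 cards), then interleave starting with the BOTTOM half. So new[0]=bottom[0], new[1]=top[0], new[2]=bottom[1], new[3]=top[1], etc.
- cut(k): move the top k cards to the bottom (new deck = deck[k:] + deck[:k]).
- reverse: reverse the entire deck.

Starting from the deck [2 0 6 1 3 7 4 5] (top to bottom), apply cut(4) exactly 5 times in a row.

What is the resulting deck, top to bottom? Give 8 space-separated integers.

After op 1 (cut(4)): [3 7 4 5 2 0 6 1]
After op 2 (cut(4)): [2 0 6 1 3 7 4 5]
After op 3 (cut(4)): [3 7 4 5 2 0 6 1]
After op 4 (cut(4)): [2 0 6 1 3 7 4 5]
After op 5 (cut(4)): [3 7 4 5 2 0 6 1]

Answer: 3 7 4 5 2 0 6 1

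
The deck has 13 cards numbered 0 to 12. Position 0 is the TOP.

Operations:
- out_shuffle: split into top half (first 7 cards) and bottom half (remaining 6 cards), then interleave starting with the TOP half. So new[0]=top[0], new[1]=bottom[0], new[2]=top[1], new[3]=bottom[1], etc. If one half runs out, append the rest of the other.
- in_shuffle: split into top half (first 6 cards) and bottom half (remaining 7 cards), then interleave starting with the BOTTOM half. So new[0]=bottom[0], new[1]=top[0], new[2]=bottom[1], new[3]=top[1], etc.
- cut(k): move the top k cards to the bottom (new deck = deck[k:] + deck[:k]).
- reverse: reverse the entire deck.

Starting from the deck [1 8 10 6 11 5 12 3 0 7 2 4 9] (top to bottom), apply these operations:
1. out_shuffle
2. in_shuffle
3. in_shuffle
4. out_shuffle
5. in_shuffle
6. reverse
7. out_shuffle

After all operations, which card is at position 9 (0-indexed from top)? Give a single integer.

After op 1 (out_shuffle): [1 3 8 0 10 7 6 2 11 4 5 9 12]
After op 2 (in_shuffle): [6 1 2 3 11 8 4 0 5 10 9 7 12]
After op 3 (in_shuffle): [4 6 0 1 5 2 10 3 9 11 7 8 12]
After op 4 (out_shuffle): [4 3 6 9 0 11 1 7 5 8 2 12 10]
After op 5 (in_shuffle): [1 4 7 3 5 6 8 9 2 0 12 11 10]
After op 6 (reverse): [10 11 12 0 2 9 8 6 5 3 7 4 1]
After op 7 (out_shuffle): [10 6 11 5 12 3 0 7 2 4 9 1 8]
Position 9: card 4.

Answer: 4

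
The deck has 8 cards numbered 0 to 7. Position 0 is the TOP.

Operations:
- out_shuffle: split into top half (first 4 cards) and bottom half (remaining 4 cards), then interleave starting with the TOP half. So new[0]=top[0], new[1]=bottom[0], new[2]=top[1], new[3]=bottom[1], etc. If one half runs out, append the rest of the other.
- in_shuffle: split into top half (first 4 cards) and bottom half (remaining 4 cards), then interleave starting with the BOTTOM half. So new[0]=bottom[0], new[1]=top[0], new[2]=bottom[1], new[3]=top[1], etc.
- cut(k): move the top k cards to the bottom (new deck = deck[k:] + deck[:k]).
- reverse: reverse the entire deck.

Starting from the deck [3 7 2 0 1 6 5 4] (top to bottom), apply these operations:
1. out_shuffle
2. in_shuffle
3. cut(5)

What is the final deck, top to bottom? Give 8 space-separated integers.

Answer: 7 4 6 2 3 5 1 0

Derivation:
After op 1 (out_shuffle): [3 1 7 6 2 5 0 4]
After op 2 (in_shuffle): [2 3 5 1 0 7 4 6]
After op 3 (cut(5)): [7 4 6 2 3 5 1 0]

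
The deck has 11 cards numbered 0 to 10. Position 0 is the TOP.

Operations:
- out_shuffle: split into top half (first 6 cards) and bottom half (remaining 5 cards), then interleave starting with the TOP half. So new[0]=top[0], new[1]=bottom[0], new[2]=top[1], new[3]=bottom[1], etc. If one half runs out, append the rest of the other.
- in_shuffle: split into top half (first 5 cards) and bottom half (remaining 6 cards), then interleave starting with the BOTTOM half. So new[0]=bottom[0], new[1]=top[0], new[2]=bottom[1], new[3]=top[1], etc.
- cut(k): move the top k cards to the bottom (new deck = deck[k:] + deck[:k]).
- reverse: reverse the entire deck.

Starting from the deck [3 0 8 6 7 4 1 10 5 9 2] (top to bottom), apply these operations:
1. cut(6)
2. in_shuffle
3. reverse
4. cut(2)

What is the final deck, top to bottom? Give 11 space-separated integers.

Answer: 7 9 6 5 8 10 0 1 3 4 2

Derivation:
After op 1 (cut(6)): [1 10 5 9 2 3 0 8 6 7 4]
After op 2 (in_shuffle): [3 1 0 10 8 5 6 9 7 2 4]
After op 3 (reverse): [4 2 7 9 6 5 8 10 0 1 3]
After op 4 (cut(2)): [7 9 6 5 8 10 0 1 3 4 2]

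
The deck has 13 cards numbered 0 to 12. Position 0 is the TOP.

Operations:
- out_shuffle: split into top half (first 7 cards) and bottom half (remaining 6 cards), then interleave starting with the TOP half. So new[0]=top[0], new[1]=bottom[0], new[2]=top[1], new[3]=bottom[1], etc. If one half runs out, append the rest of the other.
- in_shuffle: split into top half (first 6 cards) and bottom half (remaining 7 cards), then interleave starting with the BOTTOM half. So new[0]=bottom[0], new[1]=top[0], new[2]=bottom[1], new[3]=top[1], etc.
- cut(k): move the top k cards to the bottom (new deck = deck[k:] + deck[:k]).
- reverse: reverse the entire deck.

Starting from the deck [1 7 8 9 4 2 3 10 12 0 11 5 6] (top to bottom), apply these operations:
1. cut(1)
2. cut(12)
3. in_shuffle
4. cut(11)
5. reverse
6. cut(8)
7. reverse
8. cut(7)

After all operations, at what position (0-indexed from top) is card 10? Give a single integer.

Answer: 5

Derivation:
After op 1 (cut(1)): [7 8 9 4 2 3 10 12 0 11 5 6 1]
After op 2 (cut(12)): [1 7 8 9 4 2 3 10 12 0 11 5 6]
After op 3 (in_shuffle): [3 1 10 7 12 8 0 9 11 4 5 2 6]
After op 4 (cut(11)): [2 6 3 1 10 7 12 8 0 9 11 4 5]
After op 5 (reverse): [5 4 11 9 0 8 12 7 10 1 3 6 2]
After op 6 (cut(8)): [10 1 3 6 2 5 4 11 9 0 8 12 7]
After op 7 (reverse): [7 12 8 0 9 11 4 5 2 6 3 1 10]
After op 8 (cut(7)): [5 2 6 3 1 10 7 12 8 0 9 11 4]
Card 10 is at position 5.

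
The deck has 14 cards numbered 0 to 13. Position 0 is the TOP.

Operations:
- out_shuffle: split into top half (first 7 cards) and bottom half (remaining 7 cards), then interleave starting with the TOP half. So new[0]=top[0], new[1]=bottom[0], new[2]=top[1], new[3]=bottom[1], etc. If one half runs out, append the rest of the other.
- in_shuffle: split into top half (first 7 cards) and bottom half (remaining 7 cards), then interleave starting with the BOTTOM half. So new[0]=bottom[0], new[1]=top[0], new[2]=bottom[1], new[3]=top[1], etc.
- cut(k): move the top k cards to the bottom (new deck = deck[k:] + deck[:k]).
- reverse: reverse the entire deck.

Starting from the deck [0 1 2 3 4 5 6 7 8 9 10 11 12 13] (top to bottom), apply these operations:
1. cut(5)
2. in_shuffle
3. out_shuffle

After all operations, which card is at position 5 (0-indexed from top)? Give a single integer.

Answer: 9

Derivation:
After op 1 (cut(5)): [5 6 7 8 9 10 11 12 13 0 1 2 3 4]
After op 2 (in_shuffle): [12 5 13 6 0 7 1 8 2 9 3 10 4 11]
After op 3 (out_shuffle): [12 8 5 2 13 9 6 3 0 10 7 4 1 11]
Position 5: card 9.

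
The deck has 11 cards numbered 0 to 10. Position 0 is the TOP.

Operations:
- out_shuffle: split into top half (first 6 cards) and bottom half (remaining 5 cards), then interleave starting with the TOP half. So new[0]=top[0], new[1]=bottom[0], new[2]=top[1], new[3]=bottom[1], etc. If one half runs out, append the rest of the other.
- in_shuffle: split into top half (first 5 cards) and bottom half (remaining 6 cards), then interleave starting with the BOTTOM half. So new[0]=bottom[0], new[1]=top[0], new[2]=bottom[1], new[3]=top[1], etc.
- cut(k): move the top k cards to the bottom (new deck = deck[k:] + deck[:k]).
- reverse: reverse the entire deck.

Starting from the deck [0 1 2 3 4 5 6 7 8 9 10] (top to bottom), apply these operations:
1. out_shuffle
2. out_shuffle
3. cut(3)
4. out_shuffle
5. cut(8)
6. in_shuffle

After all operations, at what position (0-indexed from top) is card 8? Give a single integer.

After op 1 (out_shuffle): [0 6 1 7 2 8 3 9 4 10 5]
After op 2 (out_shuffle): [0 3 6 9 1 4 7 10 2 5 8]
After op 3 (cut(3)): [9 1 4 7 10 2 5 8 0 3 6]
After op 4 (out_shuffle): [9 5 1 8 4 0 7 3 10 6 2]
After op 5 (cut(8)): [10 6 2 9 5 1 8 4 0 7 3]
After op 6 (in_shuffle): [1 10 8 6 4 2 0 9 7 5 3]
Card 8 is at position 2.

Answer: 2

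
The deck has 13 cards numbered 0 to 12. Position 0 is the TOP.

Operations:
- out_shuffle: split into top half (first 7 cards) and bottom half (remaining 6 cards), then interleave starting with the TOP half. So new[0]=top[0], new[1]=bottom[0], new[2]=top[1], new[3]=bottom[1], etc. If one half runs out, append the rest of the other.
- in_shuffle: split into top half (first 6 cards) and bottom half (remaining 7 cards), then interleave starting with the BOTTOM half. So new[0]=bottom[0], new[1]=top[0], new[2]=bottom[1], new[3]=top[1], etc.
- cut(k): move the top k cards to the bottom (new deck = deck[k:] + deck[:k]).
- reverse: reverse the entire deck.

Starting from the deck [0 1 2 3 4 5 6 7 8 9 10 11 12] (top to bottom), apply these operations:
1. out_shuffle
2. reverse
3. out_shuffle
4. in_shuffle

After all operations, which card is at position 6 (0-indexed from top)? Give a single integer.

After op 1 (out_shuffle): [0 7 1 8 2 9 3 10 4 11 5 12 6]
After op 2 (reverse): [6 12 5 11 4 10 3 9 2 8 1 7 0]
After op 3 (out_shuffle): [6 9 12 2 5 8 11 1 4 7 10 0 3]
After op 4 (in_shuffle): [11 6 1 9 4 12 7 2 10 5 0 8 3]
Position 6: card 7.

Answer: 7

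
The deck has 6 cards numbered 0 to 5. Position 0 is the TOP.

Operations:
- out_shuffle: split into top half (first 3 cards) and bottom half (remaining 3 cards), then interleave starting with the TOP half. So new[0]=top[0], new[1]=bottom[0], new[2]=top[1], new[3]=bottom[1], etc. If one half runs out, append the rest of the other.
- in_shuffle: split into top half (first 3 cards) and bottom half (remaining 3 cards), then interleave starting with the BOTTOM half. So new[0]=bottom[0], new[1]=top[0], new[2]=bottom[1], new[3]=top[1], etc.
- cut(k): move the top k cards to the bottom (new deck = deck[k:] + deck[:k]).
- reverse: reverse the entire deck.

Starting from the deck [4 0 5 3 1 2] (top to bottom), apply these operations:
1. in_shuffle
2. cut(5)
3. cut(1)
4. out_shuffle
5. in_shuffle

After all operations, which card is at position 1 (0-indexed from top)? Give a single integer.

Answer: 3

Derivation:
After op 1 (in_shuffle): [3 4 1 0 2 5]
After op 2 (cut(5)): [5 3 4 1 0 2]
After op 3 (cut(1)): [3 4 1 0 2 5]
After op 4 (out_shuffle): [3 0 4 2 1 5]
After op 5 (in_shuffle): [2 3 1 0 5 4]
Position 1: card 3.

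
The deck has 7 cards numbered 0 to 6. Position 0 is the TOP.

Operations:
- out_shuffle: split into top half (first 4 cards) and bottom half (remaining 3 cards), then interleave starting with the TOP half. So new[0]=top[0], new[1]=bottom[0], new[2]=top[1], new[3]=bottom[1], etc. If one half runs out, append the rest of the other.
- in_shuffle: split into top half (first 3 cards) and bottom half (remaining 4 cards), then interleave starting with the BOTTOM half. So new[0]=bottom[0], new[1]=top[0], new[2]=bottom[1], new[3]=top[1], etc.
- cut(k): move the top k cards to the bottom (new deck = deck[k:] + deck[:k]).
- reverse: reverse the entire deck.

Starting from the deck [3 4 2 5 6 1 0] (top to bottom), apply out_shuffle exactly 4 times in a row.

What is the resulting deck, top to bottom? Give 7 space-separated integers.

After op 1 (out_shuffle): [3 6 4 1 2 0 5]
After op 2 (out_shuffle): [3 2 6 0 4 5 1]
After op 3 (out_shuffle): [3 4 2 5 6 1 0]
After op 4 (out_shuffle): [3 6 4 1 2 0 5]

Answer: 3 6 4 1 2 0 5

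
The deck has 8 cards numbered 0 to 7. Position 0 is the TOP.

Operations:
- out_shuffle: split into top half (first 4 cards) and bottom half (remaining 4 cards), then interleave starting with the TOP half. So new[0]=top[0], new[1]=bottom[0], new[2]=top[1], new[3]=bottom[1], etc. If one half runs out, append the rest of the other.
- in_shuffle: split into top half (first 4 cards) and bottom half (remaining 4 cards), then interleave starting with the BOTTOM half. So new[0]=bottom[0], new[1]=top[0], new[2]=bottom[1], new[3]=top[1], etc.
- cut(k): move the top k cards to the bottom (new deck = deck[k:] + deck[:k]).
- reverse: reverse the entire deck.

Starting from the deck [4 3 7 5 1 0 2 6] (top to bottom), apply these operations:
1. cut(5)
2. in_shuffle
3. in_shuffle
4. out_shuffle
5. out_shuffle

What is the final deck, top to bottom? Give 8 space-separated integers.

After op 1 (cut(5)): [0 2 6 4 3 7 5 1]
After op 2 (in_shuffle): [3 0 7 2 5 6 1 4]
After op 3 (in_shuffle): [5 3 6 0 1 7 4 2]
After op 4 (out_shuffle): [5 1 3 7 6 4 0 2]
After op 5 (out_shuffle): [5 6 1 4 3 0 7 2]

Answer: 5 6 1 4 3 0 7 2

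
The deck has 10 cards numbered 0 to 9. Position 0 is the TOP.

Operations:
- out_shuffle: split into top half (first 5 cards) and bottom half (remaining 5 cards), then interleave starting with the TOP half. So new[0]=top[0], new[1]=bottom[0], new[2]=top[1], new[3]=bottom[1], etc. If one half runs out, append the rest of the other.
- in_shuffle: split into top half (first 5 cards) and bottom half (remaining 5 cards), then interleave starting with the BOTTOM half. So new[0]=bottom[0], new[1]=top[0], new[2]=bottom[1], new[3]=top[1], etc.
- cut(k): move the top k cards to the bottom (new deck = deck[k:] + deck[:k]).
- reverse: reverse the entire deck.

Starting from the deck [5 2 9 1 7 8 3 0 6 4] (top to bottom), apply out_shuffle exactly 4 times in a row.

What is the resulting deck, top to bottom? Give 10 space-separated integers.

Answer: 5 7 6 1 0 9 3 2 8 4

Derivation:
After op 1 (out_shuffle): [5 8 2 3 9 0 1 6 7 4]
After op 2 (out_shuffle): [5 0 8 1 2 6 3 7 9 4]
After op 3 (out_shuffle): [5 6 0 3 8 7 1 9 2 4]
After op 4 (out_shuffle): [5 7 6 1 0 9 3 2 8 4]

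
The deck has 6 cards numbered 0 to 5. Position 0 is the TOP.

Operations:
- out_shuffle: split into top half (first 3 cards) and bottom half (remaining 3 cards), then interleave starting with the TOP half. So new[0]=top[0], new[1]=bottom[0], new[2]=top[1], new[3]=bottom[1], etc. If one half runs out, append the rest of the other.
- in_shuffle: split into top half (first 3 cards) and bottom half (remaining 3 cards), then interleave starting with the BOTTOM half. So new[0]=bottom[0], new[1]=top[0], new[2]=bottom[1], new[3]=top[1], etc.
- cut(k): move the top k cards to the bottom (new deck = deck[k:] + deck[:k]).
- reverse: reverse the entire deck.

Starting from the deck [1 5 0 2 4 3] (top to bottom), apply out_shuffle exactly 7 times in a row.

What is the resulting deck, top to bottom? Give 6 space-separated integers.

Answer: 1 0 4 5 2 3

Derivation:
After op 1 (out_shuffle): [1 2 5 4 0 3]
After op 2 (out_shuffle): [1 4 2 0 5 3]
After op 3 (out_shuffle): [1 0 4 5 2 3]
After op 4 (out_shuffle): [1 5 0 2 4 3]
After op 5 (out_shuffle): [1 2 5 4 0 3]
After op 6 (out_shuffle): [1 4 2 0 5 3]
After op 7 (out_shuffle): [1 0 4 5 2 3]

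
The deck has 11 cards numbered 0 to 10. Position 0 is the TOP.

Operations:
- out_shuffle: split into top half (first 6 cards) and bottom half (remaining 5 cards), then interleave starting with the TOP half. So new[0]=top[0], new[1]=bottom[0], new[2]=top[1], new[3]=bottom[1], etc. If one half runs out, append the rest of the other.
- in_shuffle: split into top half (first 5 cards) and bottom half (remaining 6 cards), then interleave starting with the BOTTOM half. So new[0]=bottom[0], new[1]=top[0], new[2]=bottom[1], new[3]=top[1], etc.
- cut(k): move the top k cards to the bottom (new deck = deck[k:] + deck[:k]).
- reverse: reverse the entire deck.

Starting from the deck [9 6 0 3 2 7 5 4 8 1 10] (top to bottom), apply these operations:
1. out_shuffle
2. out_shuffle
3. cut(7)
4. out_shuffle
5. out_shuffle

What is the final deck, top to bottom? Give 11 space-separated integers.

After op 1 (out_shuffle): [9 5 6 4 0 8 3 1 2 10 7]
After op 2 (out_shuffle): [9 3 5 1 6 2 4 10 0 7 8]
After op 3 (cut(7)): [10 0 7 8 9 3 5 1 6 2 4]
After op 4 (out_shuffle): [10 5 0 1 7 6 8 2 9 4 3]
After op 5 (out_shuffle): [10 8 5 2 0 9 1 4 7 3 6]

Answer: 10 8 5 2 0 9 1 4 7 3 6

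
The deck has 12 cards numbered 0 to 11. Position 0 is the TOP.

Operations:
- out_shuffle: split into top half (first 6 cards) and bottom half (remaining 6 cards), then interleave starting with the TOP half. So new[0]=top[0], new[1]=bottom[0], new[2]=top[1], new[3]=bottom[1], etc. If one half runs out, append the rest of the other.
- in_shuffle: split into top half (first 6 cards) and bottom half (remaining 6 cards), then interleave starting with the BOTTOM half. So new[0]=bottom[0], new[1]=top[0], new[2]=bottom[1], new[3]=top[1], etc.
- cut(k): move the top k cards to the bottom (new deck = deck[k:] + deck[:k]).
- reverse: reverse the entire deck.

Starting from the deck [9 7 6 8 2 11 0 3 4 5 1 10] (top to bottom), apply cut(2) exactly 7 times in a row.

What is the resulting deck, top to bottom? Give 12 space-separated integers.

After op 1 (cut(2)): [6 8 2 11 0 3 4 5 1 10 9 7]
After op 2 (cut(2)): [2 11 0 3 4 5 1 10 9 7 6 8]
After op 3 (cut(2)): [0 3 4 5 1 10 9 7 6 8 2 11]
After op 4 (cut(2)): [4 5 1 10 9 7 6 8 2 11 0 3]
After op 5 (cut(2)): [1 10 9 7 6 8 2 11 0 3 4 5]
After op 6 (cut(2)): [9 7 6 8 2 11 0 3 4 5 1 10]
After op 7 (cut(2)): [6 8 2 11 0 3 4 5 1 10 9 7]

Answer: 6 8 2 11 0 3 4 5 1 10 9 7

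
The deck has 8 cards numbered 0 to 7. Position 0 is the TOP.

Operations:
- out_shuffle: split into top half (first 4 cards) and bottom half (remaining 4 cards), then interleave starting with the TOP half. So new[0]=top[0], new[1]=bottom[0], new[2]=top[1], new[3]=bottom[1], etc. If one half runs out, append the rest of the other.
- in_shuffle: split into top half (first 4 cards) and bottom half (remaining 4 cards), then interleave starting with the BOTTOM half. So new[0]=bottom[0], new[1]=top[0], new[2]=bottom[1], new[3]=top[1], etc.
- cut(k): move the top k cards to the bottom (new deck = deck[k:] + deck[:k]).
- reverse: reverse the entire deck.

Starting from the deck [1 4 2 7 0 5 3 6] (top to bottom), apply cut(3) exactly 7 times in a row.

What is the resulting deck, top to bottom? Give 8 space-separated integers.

Answer: 5 3 6 1 4 2 7 0

Derivation:
After op 1 (cut(3)): [7 0 5 3 6 1 4 2]
After op 2 (cut(3)): [3 6 1 4 2 7 0 5]
After op 3 (cut(3)): [4 2 7 0 5 3 6 1]
After op 4 (cut(3)): [0 5 3 6 1 4 2 7]
After op 5 (cut(3)): [6 1 4 2 7 0 5 3]
After op 6 (cut(3)): [2 7 0 5 3 6 1 4]
After op 7 (cut(3)): [5 3 6 1 4 2 7 0]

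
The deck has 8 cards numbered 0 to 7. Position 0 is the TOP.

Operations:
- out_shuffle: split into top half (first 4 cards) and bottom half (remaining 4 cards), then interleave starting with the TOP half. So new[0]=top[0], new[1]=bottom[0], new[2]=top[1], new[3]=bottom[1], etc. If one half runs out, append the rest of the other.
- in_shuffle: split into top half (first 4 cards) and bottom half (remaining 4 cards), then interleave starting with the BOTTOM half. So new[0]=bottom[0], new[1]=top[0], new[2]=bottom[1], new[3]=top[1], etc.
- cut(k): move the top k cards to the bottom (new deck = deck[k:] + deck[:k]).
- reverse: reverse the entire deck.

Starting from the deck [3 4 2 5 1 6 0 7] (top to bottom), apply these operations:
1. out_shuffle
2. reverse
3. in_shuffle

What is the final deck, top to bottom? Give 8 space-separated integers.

Answer: 6 7 4 5 1 0 3 2

Derivation:
After op 1 (out_shuffle): [3 1 4 6 2 0 5 7]
After op 2 (reverse): [7 5 0 2 6 4 1 3]
After op 3 (in_shuffle): [6 7 4 5 1 0 3 2]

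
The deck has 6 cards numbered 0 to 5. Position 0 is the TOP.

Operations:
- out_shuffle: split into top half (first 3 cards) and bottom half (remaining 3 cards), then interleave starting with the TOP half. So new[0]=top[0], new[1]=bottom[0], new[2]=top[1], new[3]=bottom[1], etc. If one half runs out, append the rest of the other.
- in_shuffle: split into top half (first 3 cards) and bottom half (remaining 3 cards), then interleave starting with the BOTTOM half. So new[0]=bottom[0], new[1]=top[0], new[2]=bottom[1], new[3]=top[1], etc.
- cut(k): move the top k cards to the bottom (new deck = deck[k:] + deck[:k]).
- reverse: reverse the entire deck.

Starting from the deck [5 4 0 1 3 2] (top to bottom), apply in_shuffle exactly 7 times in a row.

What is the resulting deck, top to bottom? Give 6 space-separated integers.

Answer: 1 5 3 4 2 0

Derivation:
After op 1 (in_shuffle): [1 5 3 4 2 0]
After op 2 (in_shuffle): [4 1 2 5 0 3]
After op 3 (in_shuffle): [5 4 0 1 3 2]
After op 4 (in_shuffle): [1 5 3 4 2 0]
After op 5 (in_shuffle): [4 1 2 5 0 3]
After op 6 (in_shuffle): [5 4 0 1 3 2]
After op 7 (in_shuffle): [1 5 3 4 2 0]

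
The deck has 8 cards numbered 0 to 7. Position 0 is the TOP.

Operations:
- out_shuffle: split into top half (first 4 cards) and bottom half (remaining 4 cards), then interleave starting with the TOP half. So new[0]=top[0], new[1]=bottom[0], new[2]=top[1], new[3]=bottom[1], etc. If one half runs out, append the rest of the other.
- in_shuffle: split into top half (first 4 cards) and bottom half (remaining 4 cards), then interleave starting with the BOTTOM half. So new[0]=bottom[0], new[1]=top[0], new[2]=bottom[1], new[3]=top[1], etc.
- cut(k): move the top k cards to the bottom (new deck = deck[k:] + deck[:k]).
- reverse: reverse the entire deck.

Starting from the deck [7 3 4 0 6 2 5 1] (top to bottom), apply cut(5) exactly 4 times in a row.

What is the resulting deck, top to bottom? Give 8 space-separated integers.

Answer: 6 2 5 1 7 3 4 0

Derivation:
After op 1 (cut(5)): [2 5 1 7 3 4 0 6]
After op 2 (cut(5)): [4 0 6 2 5 1 7 3]
After op 3 (cut(5)): [1 7 3 4 0 6 2 5]
After op 4 (cut(5)): [6 2 5 1 7 3 4 0]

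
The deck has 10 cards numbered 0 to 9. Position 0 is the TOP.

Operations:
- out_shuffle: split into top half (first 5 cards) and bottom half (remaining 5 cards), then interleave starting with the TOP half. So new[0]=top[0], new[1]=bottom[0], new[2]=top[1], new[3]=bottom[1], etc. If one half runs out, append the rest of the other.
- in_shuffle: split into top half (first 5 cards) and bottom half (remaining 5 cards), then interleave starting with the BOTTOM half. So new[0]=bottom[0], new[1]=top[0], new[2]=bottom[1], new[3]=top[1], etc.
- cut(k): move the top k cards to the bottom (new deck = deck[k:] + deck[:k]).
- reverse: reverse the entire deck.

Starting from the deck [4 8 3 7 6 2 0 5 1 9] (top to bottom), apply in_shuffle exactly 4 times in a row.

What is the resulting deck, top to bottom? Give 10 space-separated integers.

Answer: 1 0 6 3 4 9 5 2 7 8

Derivation:
After op 1 (in_shuffle): [2 4 0 8 5 3 1 7 9 6]
After op 2 (in_shuffle): [3 2 1 4 7 0 9 8 6 5]
After op 3 (in_shuffle): [0 3 9 2 8 1 6 4 5 7]
After op 4 (in_shuffle): [1 0 6 3 4 9 5 2 7 8]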